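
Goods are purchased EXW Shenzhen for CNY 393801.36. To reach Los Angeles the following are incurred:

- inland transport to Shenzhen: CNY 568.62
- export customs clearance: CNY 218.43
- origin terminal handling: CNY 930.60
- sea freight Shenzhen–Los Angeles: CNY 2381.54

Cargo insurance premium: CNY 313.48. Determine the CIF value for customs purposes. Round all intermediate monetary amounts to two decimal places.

CIF value: CNY 398214.03

CIF = EXW price + pre-shipment costs + freight + insurance
CIF = 393801.36 + 568.62 + 218.43 + 930.60 + 2381.54 + 313.48 = 398214.03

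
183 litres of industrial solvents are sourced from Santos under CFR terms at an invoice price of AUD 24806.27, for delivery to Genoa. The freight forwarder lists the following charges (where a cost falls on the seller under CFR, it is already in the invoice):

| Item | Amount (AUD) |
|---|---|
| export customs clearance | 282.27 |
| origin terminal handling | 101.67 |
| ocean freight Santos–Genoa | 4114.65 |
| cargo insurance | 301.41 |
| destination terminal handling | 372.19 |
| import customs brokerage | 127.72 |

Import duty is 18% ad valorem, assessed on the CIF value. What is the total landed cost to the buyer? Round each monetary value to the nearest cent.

CFR: the seller pays costs through ocean freight to the destination port, but not insurance.
Already in the invoice (seller's account under CFR): export clearance, origin terminal, freight — exclude.
CIF value = CFR price + insurance = 24806.27 + 301.41 = 25107.68
Import duty = 25107.68 × 18% = 4519.38
Buyer bears: insurance 301.41 + destination terminal 372.19 + brokerage 127.72 + duty 4519.38 = 5320.70
Landed cost = invoice 24806.27 + 5320.70 = 30126.97

Total landed cost: AUD 30126.97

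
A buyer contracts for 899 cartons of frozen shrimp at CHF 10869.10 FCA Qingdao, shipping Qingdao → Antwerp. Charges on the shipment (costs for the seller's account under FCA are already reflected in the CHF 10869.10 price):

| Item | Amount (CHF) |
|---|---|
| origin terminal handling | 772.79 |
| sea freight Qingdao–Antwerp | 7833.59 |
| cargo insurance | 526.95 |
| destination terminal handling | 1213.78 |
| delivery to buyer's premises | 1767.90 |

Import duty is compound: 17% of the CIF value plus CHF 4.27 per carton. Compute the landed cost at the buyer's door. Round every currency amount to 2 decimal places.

FCA: the seller delivers export-cleared goods to the carrier; the buyer bears costs from that point.
CIF value = FCA price + origin terminal + freight + insurance = 10869.10 + 772.79 + 7833.59 + 526.95 = 20002.43
Ad valorem component: 20002.43 × 17% = 3400.41
Specific component: 899 × 4.27 = 3838.73
Import duty = 3400.41 + 3838.73 = 7239.14
Buyer bears: origin terminal 772.79 + freight 7833.59 + insurance 526.95 + destination terminal 1213.78 + delivery 1767.90 + duty 7239.14 = 19354.15
Landed cost = invoice 10869.10 + 19354.15 = 30223.25

Total landed cost: CHF 30223.25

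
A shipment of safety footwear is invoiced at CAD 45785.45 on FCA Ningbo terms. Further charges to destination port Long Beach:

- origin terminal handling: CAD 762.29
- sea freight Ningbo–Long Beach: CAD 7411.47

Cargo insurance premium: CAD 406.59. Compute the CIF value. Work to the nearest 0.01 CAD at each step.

CIF value: CAD 54365.80

CIF = FCA price + pre-shipment costs + freight + insurance
CIF = 45785.45 + 762.29 + 7411.47 + 406.59 = 54365.80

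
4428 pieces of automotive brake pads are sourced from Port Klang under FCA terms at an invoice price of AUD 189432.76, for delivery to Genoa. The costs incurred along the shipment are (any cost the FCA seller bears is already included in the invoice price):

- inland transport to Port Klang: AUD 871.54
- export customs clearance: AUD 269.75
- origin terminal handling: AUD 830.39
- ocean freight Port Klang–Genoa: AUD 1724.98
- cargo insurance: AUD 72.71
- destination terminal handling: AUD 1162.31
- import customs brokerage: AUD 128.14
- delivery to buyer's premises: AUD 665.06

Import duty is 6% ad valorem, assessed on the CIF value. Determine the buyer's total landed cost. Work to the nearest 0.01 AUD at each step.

FCA: the seller delivers export-cleared goods to the carrier; the buyer bears costs from that point.
Already in the invoice (seller's account under FCA): inland to port, export clearance — exclude.
CIF value = FCA price + origin terminal + freight + insurance = 189432.76 + 830.39 + 1724.98 + 72.71 = 192060.84
Import duty = 192060.84 × 6% = 11523.65
Buyer bears: origin terminal 830.39 + freight 1724.98 + insurance 72.71 + destination terminal 1162.31 + brokerage 128.14 + delivery 665.06 + duty 11523.65 = 16107.24
Landed cost = invoice 189432.76 + 16107.24 = 205540.00

Total landed cost: AUD 205540.00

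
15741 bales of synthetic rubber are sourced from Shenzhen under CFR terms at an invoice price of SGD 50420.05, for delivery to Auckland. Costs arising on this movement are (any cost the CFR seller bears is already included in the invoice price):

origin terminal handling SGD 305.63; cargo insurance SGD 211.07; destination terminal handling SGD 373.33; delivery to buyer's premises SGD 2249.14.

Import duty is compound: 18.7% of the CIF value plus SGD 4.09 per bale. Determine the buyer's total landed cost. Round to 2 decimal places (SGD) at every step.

Total landed cost: SGD 127102.30

CFR: the seller pays costs through ocean freight to the destination port, but not insurance.
Already in the invoice (seller's account under CFR): origin terminal — exclude.
CIF value = CFR price + insurance = 50420.05 + 211.07 = 50631.12
Ad valorem component: 50631.12 × 18.7% = 9468.02
Specific component: 15741 × 4.09 = 64380.69
Import duty = 9468.02 + 64380.69 = 73848.71
Buyer bears: insurance 211.07 + destination terminal 373.33 + delivery 2249.14 + duty 73848.71 = 76682.25
Landed cost = invoice 50420.05 + 76682.25 = 127102.30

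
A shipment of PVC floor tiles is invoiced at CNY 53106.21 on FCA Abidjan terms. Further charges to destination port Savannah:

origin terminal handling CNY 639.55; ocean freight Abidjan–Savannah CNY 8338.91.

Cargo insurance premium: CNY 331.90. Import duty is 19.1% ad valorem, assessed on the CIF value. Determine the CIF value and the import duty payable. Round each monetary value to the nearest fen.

CIF = FCA price + pre-shipment costs + freight + insurance
CIF = 53106.21 + 639.55 + 8338.91 + 331.90 = 62416.57
Import duty = 62416.57 × 19.1% = 11921.56

CIF value: CNY 62416.57; import duty: CNY 11921.56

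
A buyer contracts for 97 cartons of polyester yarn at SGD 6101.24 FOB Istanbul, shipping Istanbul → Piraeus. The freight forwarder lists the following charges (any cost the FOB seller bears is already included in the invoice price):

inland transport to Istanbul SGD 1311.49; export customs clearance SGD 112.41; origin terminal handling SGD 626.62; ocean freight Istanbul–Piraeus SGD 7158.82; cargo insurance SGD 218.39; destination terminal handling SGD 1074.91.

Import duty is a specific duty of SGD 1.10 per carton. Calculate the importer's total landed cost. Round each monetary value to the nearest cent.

Total landed cost: SGD 14660.06

FOB: the seller bears costs until goods are on board at the origin port; the buyer bears freight, insurance and all costs thereafter.
Already in the invoice (seller's account under FOB): inland to port, export clearance, origin terminal — exclude.
CIF value = FOB price + freight + insurance = 6101.24 + 7158.82 + 218.39 = 13478.45
Import duty = 97 × 1.10 = 106.70
Buyer bears: freight 7158.82 + insurance 218.39 + destination terminal 1074.91 + duty 106.70 = 8558.82
Landed cost = invoice 6101.24 + 8558.82 = 14660.06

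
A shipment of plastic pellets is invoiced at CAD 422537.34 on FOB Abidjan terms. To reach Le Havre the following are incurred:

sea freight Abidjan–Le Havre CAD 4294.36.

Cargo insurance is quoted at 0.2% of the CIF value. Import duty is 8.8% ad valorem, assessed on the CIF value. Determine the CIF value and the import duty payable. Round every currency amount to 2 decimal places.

CIF value: CAD 427687.07; import duty: CAD 37636.46

Let C be the CIF value. C = FOB price + freight + 0.2% × C
C − 0.2% × C = 422537.34 + 4294.36
0.998 × C = 426831.70
C = 426831.70 / 0.998 = 427687.07
Insurance premium = 0.2% × 427687.07 = 855.37
Import duty = 427687.07 × 8.8% = 37636.46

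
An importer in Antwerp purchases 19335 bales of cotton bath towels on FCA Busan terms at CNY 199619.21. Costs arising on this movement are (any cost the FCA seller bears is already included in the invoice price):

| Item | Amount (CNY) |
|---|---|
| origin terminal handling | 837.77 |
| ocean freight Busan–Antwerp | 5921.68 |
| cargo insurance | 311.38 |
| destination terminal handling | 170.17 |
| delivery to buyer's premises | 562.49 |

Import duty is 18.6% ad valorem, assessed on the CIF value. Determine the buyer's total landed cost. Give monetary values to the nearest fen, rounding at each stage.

Total landed cost: CNY 245867.05

FCA: the seller delivers export-cleared goods to the carrier; the buyer bears costs from that point.
CIF value = FCA price + origin terminal + freight + insurance = 199619.21 + 837.77 + 5921.68 + 311.38 = 206690.04
Import duty = 206690.04 × 18.6% = 38444.35
Buyer bears: origin terminal 837.77 + freight 5921.68 + insurance 311.38 + destination terminal 170.17 + delivery 562.49 + duty 38444.35 = 46247.84
Landed cost = invoice 199619.21 + 46247.84 = 245867.05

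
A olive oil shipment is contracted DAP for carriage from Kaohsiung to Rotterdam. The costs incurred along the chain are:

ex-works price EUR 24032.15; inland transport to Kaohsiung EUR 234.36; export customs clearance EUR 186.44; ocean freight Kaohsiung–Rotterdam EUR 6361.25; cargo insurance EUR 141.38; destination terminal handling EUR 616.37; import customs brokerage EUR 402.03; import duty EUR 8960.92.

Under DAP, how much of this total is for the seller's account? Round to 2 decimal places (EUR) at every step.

DAP: the seller bears all costs to the named destination except import duty and clearance.
Seller's account: goods 24032.15 + inland to port 234.36 + export clearance 186.44 + freight 6361.25 + insurance 141.38 + destination terminal 616.37 = 31571.95
Buyer's account: brokerage 402.03 + duty 8960.92 = 9362.95

Seller's account: EUR 31571.95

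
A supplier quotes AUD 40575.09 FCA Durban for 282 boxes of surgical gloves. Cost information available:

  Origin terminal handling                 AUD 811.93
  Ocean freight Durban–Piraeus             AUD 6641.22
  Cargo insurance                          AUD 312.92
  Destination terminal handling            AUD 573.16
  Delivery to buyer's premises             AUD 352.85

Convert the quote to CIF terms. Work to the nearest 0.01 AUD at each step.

Not relevant to the conversion: destination terminal, delivery — on the buyer under both terms; not part of either seller's price.
From FCA to CIF, the seller additionally bears: origin terminal, freight, insurance.
CIF price = 40575.09 + 811.93 + 6641.22 + 312.92 = 48341.16

CIF price: AUD 48341.16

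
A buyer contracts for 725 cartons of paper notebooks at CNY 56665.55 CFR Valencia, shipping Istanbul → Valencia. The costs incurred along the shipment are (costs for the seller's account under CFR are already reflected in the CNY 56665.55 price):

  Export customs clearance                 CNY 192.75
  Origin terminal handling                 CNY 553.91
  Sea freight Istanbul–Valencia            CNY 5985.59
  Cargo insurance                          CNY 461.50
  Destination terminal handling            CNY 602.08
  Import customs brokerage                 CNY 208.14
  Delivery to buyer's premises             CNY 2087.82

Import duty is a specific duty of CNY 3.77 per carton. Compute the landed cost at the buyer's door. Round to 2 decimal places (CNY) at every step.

Total landed cost: CNY 62758.34

CFR: the seller pays costs through ocean freight to the destination port, but not insurance.
Already in the invoice (seller's account under CFR): export clearance, origin terminal, freight — exclude.
CIF value = CFR price + insurance = 56665.55 + 461.50 = 57127.05
Import duty = 725 × 3.77 = 2733.25
Buyer bears: insurance 461.50 + destination terminal 602.08 + brokerage 208.14 + delivery 2087.82 + duty 2733.25 = 6092.79
Landed cost = invoice 56665.55 + 6092.79 = 62758.34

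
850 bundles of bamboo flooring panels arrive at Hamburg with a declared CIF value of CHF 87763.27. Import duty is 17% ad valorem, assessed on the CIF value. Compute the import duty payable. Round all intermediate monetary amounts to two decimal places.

Import duty = 87763.27 × 17% = 14919.76

Import duty: CHF 14919.76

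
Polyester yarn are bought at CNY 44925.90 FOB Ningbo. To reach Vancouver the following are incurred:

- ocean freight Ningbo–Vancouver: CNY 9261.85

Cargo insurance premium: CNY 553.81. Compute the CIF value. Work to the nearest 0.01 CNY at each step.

CIF = FOB price + freight + insurance
CIF = 44925.90 + 9261.85 + 553.81 = 54741.56

CIF value: CNY 54741.56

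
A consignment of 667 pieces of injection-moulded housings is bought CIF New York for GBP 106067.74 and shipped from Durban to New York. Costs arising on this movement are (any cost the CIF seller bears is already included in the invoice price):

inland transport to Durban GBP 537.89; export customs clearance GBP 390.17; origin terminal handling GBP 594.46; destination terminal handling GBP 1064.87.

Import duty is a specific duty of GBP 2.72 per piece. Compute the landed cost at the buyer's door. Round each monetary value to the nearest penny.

CIF: the seller pays costs through ocean freight and marine insurance to the destination port.
Already in the invoice (seller's account under CIF): inland to port, export clearance, origin terminal — exclude.
The CIF price already equals the CIF value: 106067.74
Import duty = 667 × 2.72 = 1814.24
Buyer bears: destination terminal 1064.87 + duty 1814.24 = 2879.11
Landed cost = invoice 106067.74 + 2879.11 = 108946.85

Total landed cost: GBP 108946.85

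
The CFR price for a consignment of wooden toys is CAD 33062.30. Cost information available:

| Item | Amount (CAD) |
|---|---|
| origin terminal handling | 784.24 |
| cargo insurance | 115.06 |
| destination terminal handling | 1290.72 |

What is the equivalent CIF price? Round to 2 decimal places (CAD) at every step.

Not relevant to the conversion: origin terminal — on the seller under both CFR and CIF; already in the CFR price and stays in the CIF price. destination terminal — on the buyer under both terms; not part of either seller's price.
From CFR to CIF, the seller additionally bears: insurance.
CIF price = 33062.30 + 115.06 = 33177.36

CIF price: CAD 33177.36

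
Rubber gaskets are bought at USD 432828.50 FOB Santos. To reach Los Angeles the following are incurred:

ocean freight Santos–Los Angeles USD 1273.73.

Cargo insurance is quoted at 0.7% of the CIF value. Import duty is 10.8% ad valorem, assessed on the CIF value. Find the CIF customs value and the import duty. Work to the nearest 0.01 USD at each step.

Let C be the CIF value. C = FOB price + freight + 0.7% × C
C − 0.7% × C = 432828.50 + 1273.73
0.993 × C = 434102.23
C = 434102.23 / 0.993 = 437162.37
Insurance premium = 0.7% × 437162.37 = 3060.14
Import duty = 437162.37 × 10.8% = 47213.54

CIF value: USD 437162.37; import duty: USD 47213.54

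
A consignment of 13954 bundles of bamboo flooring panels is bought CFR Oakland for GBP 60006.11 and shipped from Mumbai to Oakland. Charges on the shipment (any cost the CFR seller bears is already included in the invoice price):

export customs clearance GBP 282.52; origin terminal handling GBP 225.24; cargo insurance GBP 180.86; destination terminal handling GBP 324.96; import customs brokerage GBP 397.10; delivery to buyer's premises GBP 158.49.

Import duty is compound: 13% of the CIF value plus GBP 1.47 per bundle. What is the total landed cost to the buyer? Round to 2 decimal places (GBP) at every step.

CFR: the seller pays costs through ocean freight to the destination port, but not insurance.
Already in the invoice (seller's account under CFR): export clearance, origin terminal — exclude.
CIF value = CFR price + insurance = 60006.11 + 180.86 = 60186.97
Ad valorem component: 60186.97 × 13% = 7824.31
Specific component: 13954 × 1.47 = 20512.38
Import duty = 7824.31 + 20512.38 = 28336.69
Buyer bears: insurance 180.86 + destination terminal 324.96 + brokerage 397.10 + delivery 158.49 + duty 28336.69 = 29398.10
Landed cost = invoice 60006.11 + 29398.10 = 89404.21

Total landed cost: GBP 89404.21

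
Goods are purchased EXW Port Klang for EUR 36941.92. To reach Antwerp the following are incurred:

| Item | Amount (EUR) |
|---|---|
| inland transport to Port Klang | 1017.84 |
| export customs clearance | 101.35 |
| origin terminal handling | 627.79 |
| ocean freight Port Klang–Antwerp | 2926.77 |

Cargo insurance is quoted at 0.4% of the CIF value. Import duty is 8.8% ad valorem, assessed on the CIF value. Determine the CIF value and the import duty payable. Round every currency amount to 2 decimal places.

Let C be the CIF value. C = EXW price + pre-shipment costs + freight + 0.4% × C
C − 0.4% × C = 36941.92 + 1017.84 + 101.35 + 627.79 + 2926.77
0.996 × C = 41615.67
C = 41615.67 / 0.996 = 41782.80
Insurance premium = 0.4% × 41782.80 = 167.13
Import duty = 41782.80 × 8.8% = 3676.89

CIF value: EUR 41782.80; import duty: EUR 3676.89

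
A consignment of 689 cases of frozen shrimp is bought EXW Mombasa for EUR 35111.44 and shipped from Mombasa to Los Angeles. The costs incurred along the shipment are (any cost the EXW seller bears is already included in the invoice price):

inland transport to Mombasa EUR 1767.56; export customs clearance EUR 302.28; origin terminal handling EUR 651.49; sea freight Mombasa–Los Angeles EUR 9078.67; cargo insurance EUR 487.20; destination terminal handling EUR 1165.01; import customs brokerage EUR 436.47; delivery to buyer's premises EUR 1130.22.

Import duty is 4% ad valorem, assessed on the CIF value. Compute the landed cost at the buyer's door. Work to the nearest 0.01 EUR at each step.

EXW: the seller makes goods available at their premises; the buyer bears all onward costs.
CIF value = EXW price + inland to port + export clearance + origin terminal + freight + insurance = 35111.44 + 1767.56 + 302.28 + 651.49 + 9078.67 + 487.20 = 47398.64
Import duty = 47398.64 × 4% = 1895.95
Buyer bears: inland to port 1767.56 + export clearance 302.28 + origin terminal 651.49 + freight 9078.67 + insurance 487.20 + destination terminal 1165.01 + brokerage 436.47 + delivery 1130.22 + duty 1895.95 = 16914.85
Landed cost = invoice 35111.44 + 16914.85 = 52026.29

Total landed cost: EUR 52026.29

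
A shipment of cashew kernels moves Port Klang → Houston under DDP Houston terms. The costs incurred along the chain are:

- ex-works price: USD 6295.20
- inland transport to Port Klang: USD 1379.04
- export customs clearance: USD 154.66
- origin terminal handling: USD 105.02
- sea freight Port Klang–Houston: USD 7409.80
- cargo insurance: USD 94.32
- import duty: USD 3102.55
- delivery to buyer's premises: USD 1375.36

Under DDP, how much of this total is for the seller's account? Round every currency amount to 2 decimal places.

DDP: the seller bears all costs including import duty.
Seller's account: goods 6295.20 + inland to port 1379.04 + export clearance 154.66 + origin terminal 105.02 + freight 7409.80 + insurance 94.32 + duty 3102.55 + delivery 1375.36 = 19915.95
Buyer's account: 0.00

Seller's account: USD 19915.95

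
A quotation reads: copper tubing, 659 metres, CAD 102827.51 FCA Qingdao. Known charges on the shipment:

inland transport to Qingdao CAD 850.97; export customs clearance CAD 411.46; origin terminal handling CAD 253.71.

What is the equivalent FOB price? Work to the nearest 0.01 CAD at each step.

Not relevant to the conversion: export clearance, inland to port — on the seller under both FCA and FOB; already in the FCA price and stays in the FOB price.
From FCA to FOB, the seller additionally bears: origin terminal.
FOB price = 102827.51 + 253.71 = 103081.22

FOB price: CAD 103081.22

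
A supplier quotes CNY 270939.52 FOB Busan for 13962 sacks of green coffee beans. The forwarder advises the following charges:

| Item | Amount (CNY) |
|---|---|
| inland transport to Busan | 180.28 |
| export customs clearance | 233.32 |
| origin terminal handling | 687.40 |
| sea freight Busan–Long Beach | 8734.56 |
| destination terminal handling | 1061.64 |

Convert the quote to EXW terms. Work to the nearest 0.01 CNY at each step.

EXW price: CNY 269838.52

Not relevant to the conversion: freight, destination terminal — on the buyer under both terms; not part of either seller's price.
From FOB to EXW, the seller no longer bears: inland to port, export clearance, origin terminal.
EXW price = 270939.52 − 180.28 − 233.32 − 687.40 = 269838.52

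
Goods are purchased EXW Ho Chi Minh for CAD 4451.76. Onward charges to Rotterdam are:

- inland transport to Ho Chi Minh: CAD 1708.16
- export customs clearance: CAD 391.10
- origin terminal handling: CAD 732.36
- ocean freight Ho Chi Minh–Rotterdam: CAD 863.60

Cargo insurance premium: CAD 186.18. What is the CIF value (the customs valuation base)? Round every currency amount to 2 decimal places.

CIF value: CAD 8333.16

CIF = EXW price + pre-shipment costs + freight + insurance
CIF = 4451.76 + 1708.16 + 391.10 + 732.36 + 863.60 + 186.18 = 8333.16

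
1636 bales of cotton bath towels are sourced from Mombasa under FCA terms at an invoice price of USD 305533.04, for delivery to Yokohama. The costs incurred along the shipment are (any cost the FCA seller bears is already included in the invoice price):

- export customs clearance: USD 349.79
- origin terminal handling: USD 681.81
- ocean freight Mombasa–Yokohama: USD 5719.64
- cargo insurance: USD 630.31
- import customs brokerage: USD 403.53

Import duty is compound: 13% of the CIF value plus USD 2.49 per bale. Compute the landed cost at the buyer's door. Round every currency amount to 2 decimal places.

FCA: the seller delivers export-cleared goods to the carrier; the buyer bears costs from that point.
Already in the invoice (seller's account under FCA): export clearance — exclude.
CIF value = FCA price + origin terminal + freight + insurance = 305533.04 + 681.81 + 5719.64 + 630.31 = 312564.80
Ad valorem component: 312564.80 × 13% = 40633.42
Specific component: 1636 × 2.49 = 4073.64
Import duty = 40633.42 + 4073.64 = 44707.06
Buyer bears: origin terminal 681.81 + freight 5719.64 + insurance 630.31 + brokerage 403.53 + duty 44707.06 = 52142.35
Landed cost = invoice 305533.04 + 52142.35 = 357675.39

Total landed cost: USD 357675.39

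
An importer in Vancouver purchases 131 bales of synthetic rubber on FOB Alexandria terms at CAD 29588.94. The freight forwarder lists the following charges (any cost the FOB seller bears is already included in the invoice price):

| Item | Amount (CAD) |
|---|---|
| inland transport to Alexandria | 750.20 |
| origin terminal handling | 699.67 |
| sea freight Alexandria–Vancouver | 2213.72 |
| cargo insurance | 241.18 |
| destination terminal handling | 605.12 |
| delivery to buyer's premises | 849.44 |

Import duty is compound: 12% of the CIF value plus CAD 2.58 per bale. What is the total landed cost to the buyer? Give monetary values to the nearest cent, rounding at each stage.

Total landed cost: CAD 37681.64

FOB: the seller bears costs until goods are on board at the origin port; the buyer bears freight, insurance and all costs thereafter.
Already in the invoice (seller's account under FOB): inland to port, origin terminal — exclude.
CIF value = FOB price + freight + insurance = 29588.94 + 2213.72 + 241.18 = 32043.84
Ad valorem component: 32043.84 × 12% = 3845.26
Specific component: 131 × 2.58 = 337.98
Import duty = 3845.26 + 337.98 = 4183.24
Buyer bears: freight 2213.72 + insurance 241.18 + destination terminal 605.12 + delivery 849.44 + duty 4183.24 = 8092.70
Landed cost = invoice 29588.94 + 8092.70 = 37681.64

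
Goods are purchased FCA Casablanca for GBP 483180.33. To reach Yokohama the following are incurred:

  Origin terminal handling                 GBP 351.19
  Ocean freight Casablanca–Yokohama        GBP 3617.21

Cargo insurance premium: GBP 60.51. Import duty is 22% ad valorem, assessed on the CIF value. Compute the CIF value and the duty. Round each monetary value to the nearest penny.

CIF = FCA price + pre-shipment costs + freight + insurance
CIF = 483180.33 + 351.19 + 3617.21 + 60.51 = 487209.24
Import duty = 487209.24 × 22% = 107186.03

CIF value: GBP 487209.24; import duty: GBP 107186.03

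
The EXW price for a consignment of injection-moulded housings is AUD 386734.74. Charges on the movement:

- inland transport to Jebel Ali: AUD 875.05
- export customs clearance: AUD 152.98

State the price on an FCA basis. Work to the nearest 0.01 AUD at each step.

From EXW to FCA, the seller additionally bears: inland to port, export clearance.
FCA price = 386734.74 + 875.05 + 152.98 = 387762.77

FCA price: AUD 387762.77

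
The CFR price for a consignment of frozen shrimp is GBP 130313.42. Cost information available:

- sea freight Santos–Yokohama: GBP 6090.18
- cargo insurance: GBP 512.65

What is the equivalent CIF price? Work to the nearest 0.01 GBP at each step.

CIF price: GBP 130826.07

Not relevant to the conversion: freight — on the seller under both CFR and CIF; already in the CFR price and stays in the CIF price.
From CFR to CIF, the seller additionally bears: insurance.
CIF price = 130313.42 + 512.65 = 130826.07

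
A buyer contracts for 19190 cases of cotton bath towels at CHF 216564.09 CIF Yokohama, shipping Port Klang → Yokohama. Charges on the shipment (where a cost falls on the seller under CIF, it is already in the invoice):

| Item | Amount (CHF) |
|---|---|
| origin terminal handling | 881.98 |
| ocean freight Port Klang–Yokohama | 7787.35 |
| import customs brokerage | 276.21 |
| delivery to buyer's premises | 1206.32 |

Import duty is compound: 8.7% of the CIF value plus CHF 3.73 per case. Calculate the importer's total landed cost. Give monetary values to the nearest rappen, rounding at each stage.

Total landed cost: CHF 308466.40

CIF: the seller pays costs through ocean freight and marine insurance to the destination port.
Already in the invoice (seller's account under CIF): origin terminal, freight — exclude.
The CIF price already equals the CIF value: 216564.09
Ad valorem component: 216564.09 × 8.7% = 18841.08
Specific component: 19190 × 3.73 = 71578.70
Import duty = 18841.08 + 71578.70 = 90419.78
Buyer bears: brokerage 276.21 + delivery 1206.32 + duty 90419.78 = 91902.31
Landed cost = invoice 216564.09 + 91902.31 = 308466.40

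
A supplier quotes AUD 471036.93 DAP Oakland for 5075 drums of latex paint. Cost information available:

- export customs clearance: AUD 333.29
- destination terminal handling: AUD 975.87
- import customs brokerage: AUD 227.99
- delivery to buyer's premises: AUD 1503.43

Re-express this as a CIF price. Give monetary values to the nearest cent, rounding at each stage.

Not relevant to the conversion: export clearance — on the seller under both DAP and CIF; already in the DAP price and stays in the CIF price. brokerage — on the buyer under both terms; not part of either seller's price.
From DAP to CIF, the seller no longer bears: destination terminal, delivery.
CIF price = 471036.93 − 975.87 − 1503.43 = 468557.63

CIF price: AUD 468557.63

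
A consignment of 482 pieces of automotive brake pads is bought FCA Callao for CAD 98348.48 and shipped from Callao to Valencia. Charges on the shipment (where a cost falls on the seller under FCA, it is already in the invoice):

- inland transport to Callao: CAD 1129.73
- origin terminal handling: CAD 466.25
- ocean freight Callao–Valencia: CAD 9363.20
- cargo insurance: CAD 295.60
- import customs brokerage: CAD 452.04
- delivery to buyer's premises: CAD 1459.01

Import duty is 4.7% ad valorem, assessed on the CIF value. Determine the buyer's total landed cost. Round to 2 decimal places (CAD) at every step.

Total landed cost: CAD 115482.84

FCA: the seller delivers export-cleared goods to the carrier; the buyer bears costs from that point.
Already in the invoice (seller's account under FCA): inland to port — exclude.
CIF value = FCA price + origin terminal + freight + insurance = 98348.48 + 466.25 + 9363.20 + 295.60 = 108473.53
Import duty = 108473.53 × 4.7% = 5098.26
Buyer bears: origin terminal 466.25 + freight 9363.20 + insurance 295.60 + brokerage 452.04 + delivery 1459.01 + duty 5098.26 = 17134.36
Landed cost = invoice 98348.48 + 17134.36 = 115482.84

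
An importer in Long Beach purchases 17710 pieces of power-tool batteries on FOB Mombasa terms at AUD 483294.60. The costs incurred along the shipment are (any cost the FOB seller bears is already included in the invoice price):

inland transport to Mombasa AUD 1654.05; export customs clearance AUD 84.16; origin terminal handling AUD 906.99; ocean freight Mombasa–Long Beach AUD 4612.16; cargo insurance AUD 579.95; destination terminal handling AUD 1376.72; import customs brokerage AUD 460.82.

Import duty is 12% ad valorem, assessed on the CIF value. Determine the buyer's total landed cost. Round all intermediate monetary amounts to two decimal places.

Total landed cost: AUD 548942.66

FOB: the seller bears costs until goods are on board at the origin port; the buyer bears freight, insurance and all costs thereafter.
Already in the invoice (seller's account under FOB): inland to port, export clearance, origin terminal — exclude.
CIF value = FOB price + freight + insurance = 483294.60 + 4612.16 + 579.95 = 488486.71
Import duty = 488486.71 × 12% = 58618.41
Buyer bears: freight 4612.16 + insurance 579.95 + destination terminal 1376.72 + brokerage 460.82 + duty 58618.41 = 65648.06
Landed cost = invoice 483294.60 + 65648.06 = 548942.66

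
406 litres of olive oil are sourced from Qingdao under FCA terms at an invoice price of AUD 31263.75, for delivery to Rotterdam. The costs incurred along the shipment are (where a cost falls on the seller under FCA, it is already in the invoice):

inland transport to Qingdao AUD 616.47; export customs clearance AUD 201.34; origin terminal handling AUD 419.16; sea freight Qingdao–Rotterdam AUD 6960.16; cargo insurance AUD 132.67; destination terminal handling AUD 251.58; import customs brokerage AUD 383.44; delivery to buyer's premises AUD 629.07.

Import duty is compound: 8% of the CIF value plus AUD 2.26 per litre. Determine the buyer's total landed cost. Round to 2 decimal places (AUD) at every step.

FCA: the seller delivers export-cleared goods to the carrier; the buyer bears costs from that point.
Already in the invoice (seller's account under FCA): inland to port, export clearance — exclude.
CIF value = FCA price + origin terminal + freight + insurance = 31263.75 + 419.16 + 6960.16 + 132.67 = 38775.74
Ad valorem component: 38775.74 × 8% = 3102.06
Specific component: 406 × 2.26 = 917.56
Import duty = 3102.06 + 917.56 = 4019.62
Buyer bears: origin terminal 419.16 + freight 6960.16 + insurance 132.67 + destination terminal 251.58 + brokerage 383.44 + delivery 629.07 + duty 4019.62 = 12795.70
Landed cost = invoice 31263.75 + 12795.70 = 44059.45

Total landed cost: AUD 44059.45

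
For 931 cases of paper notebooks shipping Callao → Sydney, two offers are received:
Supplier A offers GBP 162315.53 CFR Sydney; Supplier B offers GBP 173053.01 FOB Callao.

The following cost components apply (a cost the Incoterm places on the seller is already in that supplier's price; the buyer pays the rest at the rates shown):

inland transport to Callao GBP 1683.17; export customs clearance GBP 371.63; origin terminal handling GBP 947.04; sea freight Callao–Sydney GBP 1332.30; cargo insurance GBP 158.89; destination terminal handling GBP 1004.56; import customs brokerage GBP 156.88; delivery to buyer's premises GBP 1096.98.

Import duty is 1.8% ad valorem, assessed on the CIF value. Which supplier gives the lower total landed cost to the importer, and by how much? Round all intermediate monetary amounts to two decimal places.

Supplier A is cheaper by GBP 12287.04

Supplier A (CFR):
CIF value = CFR price + insurance = 162315.53 + 158.89 = 162474.42
Import duty = 162474.42 × 1.8% = 2924.54
Buyer bears (A): 158.89 + 1004.56 + 156.88 + 1096.98 = 2417.31
Landed cost (A) = invoice 162315.53 + 2417.31 + duty 2924.54 = 167657.38
Supplier B (FOB):
CIF value = FOB price + freight + insurance = 173053.01 + 1332.30 + 158.89 = 174544.20
Import duty = 174544.20 × 1.8% = 3141.80
Buyer bears (B): 1332.30 + 158.89 + 1004.56 + 156.88 + 1096.98 = 3749.61
Landed cost (B) = invoice 173053.01 + 3749.61 + duty 3141.80 = 179944.42
Difference = |167657.38 − 179944.42| = 12287.04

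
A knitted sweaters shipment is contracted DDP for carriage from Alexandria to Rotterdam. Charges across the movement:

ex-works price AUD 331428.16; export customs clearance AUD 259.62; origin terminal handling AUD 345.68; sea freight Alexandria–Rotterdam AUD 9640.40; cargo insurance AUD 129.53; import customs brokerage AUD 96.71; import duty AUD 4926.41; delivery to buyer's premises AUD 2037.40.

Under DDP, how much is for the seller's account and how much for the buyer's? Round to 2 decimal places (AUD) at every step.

Seller: AUD 348863.91; buyer: AUD 0.00

DDP: the seller bears all costs including import duty.
Seller's account: goods 331428.16 + export clearance 259.62 + origin terminal 345.68 + freight 9640.40 + insurance 129.53 + brokerage 96.71 + duty 4926.41 + delivery 2037.40 = 348863.91
Buyer's account: 0.00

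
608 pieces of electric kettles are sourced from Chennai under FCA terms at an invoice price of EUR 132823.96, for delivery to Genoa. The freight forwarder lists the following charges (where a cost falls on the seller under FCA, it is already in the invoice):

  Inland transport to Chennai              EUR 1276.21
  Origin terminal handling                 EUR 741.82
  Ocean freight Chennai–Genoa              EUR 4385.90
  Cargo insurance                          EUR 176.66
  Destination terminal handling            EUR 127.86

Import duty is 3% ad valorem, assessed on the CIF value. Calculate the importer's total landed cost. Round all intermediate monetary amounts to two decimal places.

FCA: the seller delivers export-cleared goods to the carrier; the buyer bears costs from that point.
Already in the invoice (seller's account under FCA): inland to port — exclude.
CIF value = FCA price + origin terminal + freight + insurance = 132823.96 + 741.82 + 4385.90 + 176.66 = 138128.34
Import duty = 138128.34 × 3% = 4143.85
Buyer bears: origin terminal 741.82 + freight 4385.90 + insurance 176.66 + destination terminal 127.86 + duty 4143.85 = 9576.09
Landed cost = invoice 132823.96 + 9576.09 = 142400.05

Total landed cost: EUR 142400.05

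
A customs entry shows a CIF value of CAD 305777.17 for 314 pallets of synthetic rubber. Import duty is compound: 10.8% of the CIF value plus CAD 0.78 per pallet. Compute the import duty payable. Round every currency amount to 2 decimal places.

Ad valorem component: 305777.17 × 10.8% = 33023.93
Specific component: 314 × 0.78 = 244.92
Import duty = 33023.93 + 244.92 = 33268.85

Import duty: CAD 33268.85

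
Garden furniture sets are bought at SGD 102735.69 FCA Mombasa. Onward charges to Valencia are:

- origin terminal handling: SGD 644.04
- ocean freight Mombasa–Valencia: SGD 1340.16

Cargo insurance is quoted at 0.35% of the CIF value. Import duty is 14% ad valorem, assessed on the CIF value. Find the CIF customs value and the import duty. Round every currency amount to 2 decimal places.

Let C be the CIF value. C = FCA price + pre-shipment costs + freight + 0.35% × C
C − 0.35% × C = 102735.69 + 644.04 + 1340.16
0.9965 × C = 104719.89
C = 104719.89 / 0.9965 = 105087.70
Insurance premium = 0.35% × 105087.70 = 367.81
Import duty = 105087.70 × 14% = 14712.28

CIF value: SGD 105087.70; import duty: SGD 14712.28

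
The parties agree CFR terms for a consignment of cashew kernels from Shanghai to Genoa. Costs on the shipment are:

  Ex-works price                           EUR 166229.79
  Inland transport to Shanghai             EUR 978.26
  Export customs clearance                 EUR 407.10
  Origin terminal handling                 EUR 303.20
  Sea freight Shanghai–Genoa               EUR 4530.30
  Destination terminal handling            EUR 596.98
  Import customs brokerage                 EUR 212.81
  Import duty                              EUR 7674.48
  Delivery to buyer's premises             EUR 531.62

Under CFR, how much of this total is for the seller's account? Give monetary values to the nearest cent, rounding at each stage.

Seller's account: EUR 172448.65

CFR: the seller pays costs through ocean freight to the destination port, but not insurance.
Seller's account: goods 166229.79 + inland to port 978.26 + export clearance 407.10 + origin terminal 303.20 + freight 4530.30 = 172448.65
Buyer's account: destination terminal 596.98 + brokerage 212.81 + duty 7674.48 + delivery 531.62 = 9015.89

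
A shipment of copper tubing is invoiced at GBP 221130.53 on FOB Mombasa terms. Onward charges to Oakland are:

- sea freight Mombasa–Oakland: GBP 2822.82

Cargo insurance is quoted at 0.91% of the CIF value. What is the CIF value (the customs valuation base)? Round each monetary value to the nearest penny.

CIF value: GBP 226010.04

Let C be the CIF value. C = FOB price + freight + 0.91% × C
C − 0.91% × C = 221130.53 + 2822.82
0.9909 × C = 223953.35
C = 223953.35 / 0.9909 = 226010.04
Insurance premium = 0.91% × 226010.04 = 2056.69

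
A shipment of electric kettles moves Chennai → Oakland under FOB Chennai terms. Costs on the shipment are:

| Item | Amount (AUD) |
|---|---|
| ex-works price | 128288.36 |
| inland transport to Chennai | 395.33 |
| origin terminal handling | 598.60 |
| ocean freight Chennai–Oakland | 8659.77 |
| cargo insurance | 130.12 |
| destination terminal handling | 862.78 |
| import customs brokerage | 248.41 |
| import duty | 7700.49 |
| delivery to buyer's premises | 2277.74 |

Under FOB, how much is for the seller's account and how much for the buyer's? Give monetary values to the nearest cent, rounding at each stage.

Seller: AUD 129282.29; buyer: AUD 19879.31

FOB: the seller bears costs until goods are on board at the origin port; the buyer bears freight, insurance and all costs thereafter.
Seller's account: goods 128288.36 + inland to port 395.33 + origin terminal 598.60 = 129282.29
Buyer's account: freight 8659.77 + insurance 130.12 + destination terminal 862.78 + brokerage 248.41 + duty 7700.49 + delivery 2277.74 = 19879.31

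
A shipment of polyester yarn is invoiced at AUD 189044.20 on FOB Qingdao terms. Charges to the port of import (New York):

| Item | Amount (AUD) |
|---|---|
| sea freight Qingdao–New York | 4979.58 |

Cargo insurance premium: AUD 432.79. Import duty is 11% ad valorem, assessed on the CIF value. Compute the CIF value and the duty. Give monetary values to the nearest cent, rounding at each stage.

CIF = FOB price + freight + insurance
CIF = 189044.20 + 4979.58 + 432.79 = 194456.57
Import duty = 194456.57 × 11% = 21390.22

CIF value: AUD 194456.57; import duty: AUD 21390.22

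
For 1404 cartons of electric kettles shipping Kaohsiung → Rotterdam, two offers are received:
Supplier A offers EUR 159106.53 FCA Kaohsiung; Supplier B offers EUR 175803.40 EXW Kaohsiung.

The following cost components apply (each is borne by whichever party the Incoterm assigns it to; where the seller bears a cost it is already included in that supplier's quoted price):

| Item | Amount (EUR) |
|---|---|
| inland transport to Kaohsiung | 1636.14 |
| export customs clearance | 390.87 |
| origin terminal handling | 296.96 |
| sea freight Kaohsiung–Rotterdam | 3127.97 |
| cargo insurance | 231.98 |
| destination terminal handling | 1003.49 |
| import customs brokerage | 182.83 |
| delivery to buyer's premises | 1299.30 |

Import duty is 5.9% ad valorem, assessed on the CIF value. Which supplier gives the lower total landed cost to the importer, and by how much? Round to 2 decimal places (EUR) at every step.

Supplier A is cheaper by EUR 19828.59

Supplier A (FCA):
CIF value = FCA price + origin terminal + freight + insurance = 159106.53 + 296.96 + 3127.97 + 231.98 = 162763.44
Import duty = 162763.44 × 5.9% = 9603.04
Buyer bears (A): 296.96 + 3127.97 + 231.98 + 1003.49 + 182.83 + 1299.30 = 6142.53
Landed cost (A) = invoice 159106.53 + 6142.53 + duty 9603.04 = 174852.10
Supplier B (EXW):
CIF value = EXW price + inland to port + export clearance + origin terminal + freight + insurance = 175803.40 + 1636.14 + 390.87 + 296.96 + 3127.97 + 231.98 = 181487.32
Import duty = 181487.32 × 5.9% = 10707.75
Buyer bears (B): 1636.14 + 390.87 + 296.96 + 3127.97 + 231.98 + 1003.49 + 182.83 + 1299.30 = 8169.54
Landed cost (B) = invoice 175803.40 + 8169.54 + duty 10707.75 = 194680.69
Difference = |174852.10 − 194680.69| = 19828.59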